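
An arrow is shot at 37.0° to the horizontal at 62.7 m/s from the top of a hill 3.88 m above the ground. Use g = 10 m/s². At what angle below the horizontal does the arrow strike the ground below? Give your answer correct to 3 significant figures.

37.7°

v_x = 62.7 cos 37.0° = 50.07 m/s.
At impact |v_y| = √(v_y0² + 2 g h) = √(37.73² + 2×10×3.88) = 38.74 m/s.
Angle below horizontal = arctan(|v_y| / v_x) = arctan(38.74 / 50.07) = 37.7°.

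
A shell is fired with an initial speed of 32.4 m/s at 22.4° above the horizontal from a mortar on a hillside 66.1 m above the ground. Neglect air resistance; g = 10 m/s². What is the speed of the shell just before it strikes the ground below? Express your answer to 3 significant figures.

48.7 m/s

v_x = 32.4 cos 22.4° = 29.96 m/s is unchanged throughout.
For the vertical component, v_y² = v_y0² + 2 g h = (12.35)² + 2×10×66.1 = 1475, so |v_y| = 38.41 m/s.
Impact speed = √(v_x² + v_y²) = √(897.6 + 1475) = 48.7 m/s.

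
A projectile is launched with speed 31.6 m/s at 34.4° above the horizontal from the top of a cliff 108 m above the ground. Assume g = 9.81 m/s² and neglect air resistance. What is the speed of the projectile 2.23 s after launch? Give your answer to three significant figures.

26.4 m/s

v_x = 31.6 cos 34.4° = 26.07 m/s (constant).
v_y(t) = 31.6 sin 34.4° − g t = 17.85 − 9.81 × 2.23 = -4.026 m/s.
Speed = √(v_x² + v_y²) = √(679.6 + 16.21) = 26.4 m/s.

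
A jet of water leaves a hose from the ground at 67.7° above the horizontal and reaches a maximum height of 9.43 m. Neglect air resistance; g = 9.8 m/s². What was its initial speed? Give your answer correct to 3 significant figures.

At maximum height v_y = 0, so (v₀ sin θ)² = 2 g H.
v₀ sin 67.7° = √(2 × 9.8 × 9.43) = 13.60 m/s.
v₀ = 13.60 / sin 67.7° = 13.60 / 0.9252 = 14.7 m/s.

14.7 m/s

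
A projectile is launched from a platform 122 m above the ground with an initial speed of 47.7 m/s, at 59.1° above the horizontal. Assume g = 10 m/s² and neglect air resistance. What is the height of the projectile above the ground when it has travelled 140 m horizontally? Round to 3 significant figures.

v_x = 47.7 cos 59.1° = 24.50 m/s, v_y0 = 47.7 sin 59.1° = 40.93 m/s.
Time to reach x = 140 m: t = x / v_x = 140 / 24.50 = 5.714 s.
y = 122 + v_y0 t − ½ g t² = 122 + 40.93×5.714 − 5.000×5.714² = 193 m.

193 m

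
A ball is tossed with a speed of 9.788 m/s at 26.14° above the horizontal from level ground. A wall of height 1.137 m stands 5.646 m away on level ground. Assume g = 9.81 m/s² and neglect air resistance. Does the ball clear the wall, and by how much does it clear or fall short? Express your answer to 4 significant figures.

v_x = 9.788 cos 26.14° = 8.7869 m/s; v_y0 = 9.788 sin 26.14° = 4.3123 m/s.
Time to reach the wall: t = 5.646 / 8.7869 = 0.64255 s.
Height at that point: y = 4.3123×0.64255 − 4.905×0.64255² = 0.74574 m.
That is 1.137 − 0.74574 = 0.3913 m below the top of the wall, so the ball does not clear it.

No — it falls 0.3913 m short of clearing the wall.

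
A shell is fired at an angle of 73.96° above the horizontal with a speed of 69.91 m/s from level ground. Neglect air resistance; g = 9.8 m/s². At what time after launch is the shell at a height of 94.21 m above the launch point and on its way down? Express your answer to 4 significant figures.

12.13 s

v_y0 = 69.91 sin 73.96° = 67.188 m/s.
Set y = v_y0 t − ½ g t² = 94.21: 4.900 t² − 67.188 t + 94.21 = 0.
t = [67.188 ± √(4514.2 − 1846.5)] / 9.8 = (67.188 ± 51.650) / 9.8, giving t = 1.586 s or t = 12.13 s.
On the way down corresponds to the larger root: t = 12.13 s.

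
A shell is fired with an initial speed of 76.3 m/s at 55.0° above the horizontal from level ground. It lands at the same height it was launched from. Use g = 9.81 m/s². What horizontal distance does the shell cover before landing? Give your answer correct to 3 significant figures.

558 m

For level ground, R = v₀² sin(2θ) / g.
sin(2 × 55.0°) = sin 110.0° = 0.9397.
R = (76.3)² × 0.9397 / 9.81 = 558 m.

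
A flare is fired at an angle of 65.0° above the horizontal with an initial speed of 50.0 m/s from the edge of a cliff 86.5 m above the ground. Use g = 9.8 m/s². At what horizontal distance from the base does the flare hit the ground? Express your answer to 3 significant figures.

Components: v_x = 50.0 cos 65.0° = 21.13 m/s, v_y = 50.0 sin 65.0° = 45.32 m/s.
Vertical: 0 = 86.5 + 45.32 t − ½(9.8) t² ⇒ 4.900 t² − 45.32 t − 86.5 = 0.
t = [45.32 + √(2054 + 1695)] / 9.800 = 10.87 s.
Horizontal: R = v_x · t = 21.13 × 10.87 = 230 m.

230 m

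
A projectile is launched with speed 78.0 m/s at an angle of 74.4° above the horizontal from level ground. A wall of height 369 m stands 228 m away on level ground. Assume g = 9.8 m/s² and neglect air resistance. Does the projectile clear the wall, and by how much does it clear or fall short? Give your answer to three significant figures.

No — it falls 131 m short of clearing the wall.

v_x = 78.0 cos 74.4° = 20.98 m/s; v_y0 = 78.0 sin 74.4° = 75.13 m/s.
Time to reach the wall: t = 228 / 20.98 = 10.87 s.
Height at that point: y = 75.13×10.87 − 4.900×10.87² = 237.7 m.
That is 369 − 237.7 = 131 m below the top of the wall, so the projectile does not clear it.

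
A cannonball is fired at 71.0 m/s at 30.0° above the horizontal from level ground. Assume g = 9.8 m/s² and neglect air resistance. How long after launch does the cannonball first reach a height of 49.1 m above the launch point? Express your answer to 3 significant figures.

v_y0 = 71.0 sin 30.0° = 35.50 m/s.
Set y = v_y0 t − ½ g t² = 49.1: 4.900 t² − 35.50 t + 49.1 = 0.
t = [35.50 ± √(1260 − 962.4)] / 9.8 = (35.50 ± 17.25) / 9.8, giving t = 1.86 s or t = 5.38 s.
The cannonball is on the way up at the first time, so t = 1.86 s.

1.86 s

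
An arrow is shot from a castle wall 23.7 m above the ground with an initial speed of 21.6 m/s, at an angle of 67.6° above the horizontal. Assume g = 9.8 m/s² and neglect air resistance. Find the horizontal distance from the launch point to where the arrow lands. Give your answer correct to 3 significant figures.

Components: v_x = 21.6 cos 67.6° = 8.231 m/s, v_y = 21.6 sin 67.6° = 19.97 m/s.
Vertical: 0 = 23.7 + 19.97 t − ½(9.8) t² ⇒ 4.900 t² − 19.97 t − 23.7 = 0.
t = [19.97 + √(398.8 + 464.5)] / 9.800 = 5.036 s.
Horizontal: R = v_x · t = 8.231 × 5.036 = 41.5 m.

41.5 m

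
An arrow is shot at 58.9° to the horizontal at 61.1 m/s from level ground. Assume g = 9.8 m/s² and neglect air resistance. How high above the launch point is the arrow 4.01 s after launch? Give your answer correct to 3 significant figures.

v_y0 = 61.1 sin 58.9° = 52.32 m/s.
y(t) = v_y0 t − ½ g t² = 52.32×4.01 − 4.900×4.01² = 131 m.

131 m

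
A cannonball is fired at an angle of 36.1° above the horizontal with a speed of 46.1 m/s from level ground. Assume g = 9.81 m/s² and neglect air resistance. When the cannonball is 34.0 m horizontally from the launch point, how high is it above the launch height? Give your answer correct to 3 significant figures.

20.7 m

v_x = 46.1 cos 36.1° = 37.25 m/s, v_y0 = 46.1 sin 36.1° = 27.16 m/s.
Time to reach x = 34.0 m: t = x / v_x = 34.0 / 37.25 = 0.9128 s.
y = v_y0 t − ½ g t² = 27.16×0.9128 − 4.905×0.9128² = 20.7 m.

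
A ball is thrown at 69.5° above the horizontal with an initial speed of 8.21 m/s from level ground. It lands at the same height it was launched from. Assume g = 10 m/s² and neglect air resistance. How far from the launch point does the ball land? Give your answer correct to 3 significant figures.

For level ground, R = v₀² sin(2θ) / g.
sin(2 × 69.5°) = sin 139.0° = 0.6561.
R = (8.21)² × 0.6561 / 10 = 4.42 m.

4.42 m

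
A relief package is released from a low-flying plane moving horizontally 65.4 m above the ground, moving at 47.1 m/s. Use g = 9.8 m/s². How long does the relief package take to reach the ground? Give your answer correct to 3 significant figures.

The horizontal speed doesn't affect the fall. With v_y0 = 0, h = ½ g t².
t = √(2 × 65.4 / 9.8) = √13.35 = 3.65 s.

3.65 s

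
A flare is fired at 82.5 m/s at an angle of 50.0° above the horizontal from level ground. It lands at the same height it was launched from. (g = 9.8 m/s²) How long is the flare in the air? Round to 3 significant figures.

Vertical component: v_y = 82.5 sin 50.0° = 63.20 m/s.
For a projectile landing at launch height, time of flight is t = 2 v_y / g = 2 × 63.20 / 9.8 = 12.9 s.

12.9 s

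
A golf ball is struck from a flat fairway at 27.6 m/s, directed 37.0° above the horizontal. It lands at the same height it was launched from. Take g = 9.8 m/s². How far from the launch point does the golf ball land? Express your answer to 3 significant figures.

74.7 m

Components: v_x = 27.6 cos 37.0° = 22.04 m/s, v_y = 27.6 sin 37.0° = 16.61 m/s.
Time of flight (same landing height): t = 2 v_y / g = 2 × 16.61 / 9.8 = 3.390 s.
Range: R = v_x · t = 22.04 × 3.390 = 74.7 m.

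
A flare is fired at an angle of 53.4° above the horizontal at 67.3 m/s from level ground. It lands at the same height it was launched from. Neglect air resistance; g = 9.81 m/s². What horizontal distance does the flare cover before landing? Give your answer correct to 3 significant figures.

Components: v_x = 67.3 cos 53.4° = 40.13 m/s, v_y = 67.3 sin 53.4° = 54.03 m/s.
Time of flight (same landing height): t = 2 v_y / g = 2 × 54.03 / 9.81 = 11.02 s.
Range: R = v_x · t = 40.13 × 11.02 = 442 m.

442 m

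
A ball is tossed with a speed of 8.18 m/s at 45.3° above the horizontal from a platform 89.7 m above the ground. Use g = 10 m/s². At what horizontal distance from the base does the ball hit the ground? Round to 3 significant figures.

27.9 m

Components: v_x = 8.18 cos 45.3° = 5.754 m/s, v_y = 8.18 sin 45.3° = 5.814 m/s.
Vertical: 0 = 89.7 + 5.814 t − ½(10) t² ⇒ 5.000 t² − 5.814 t − 89.7 = 0.
t = [5.814 + √(33.80 + 1794)] / 10.00 = 4.857 s.
Horizontal: R = v_x · t = 5.754 × 4.857 = 27.9 m.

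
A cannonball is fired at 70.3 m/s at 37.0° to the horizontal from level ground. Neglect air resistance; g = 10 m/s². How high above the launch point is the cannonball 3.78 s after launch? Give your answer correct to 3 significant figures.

88.5 m

v_y0 = 70.3 sin 37.0° = 42.31 m/s.
y(t) = v_y0 t − ½ g t² = 42.31×3.78 − 5.000×3.78² = 88.5 m.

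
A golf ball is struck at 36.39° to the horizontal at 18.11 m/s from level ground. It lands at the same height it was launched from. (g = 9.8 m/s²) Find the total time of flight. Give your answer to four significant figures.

2.193 s

Vertical component: v_y = 18.11 sin 36.39° = 10.744 m/s.
For a projectile landing at launch height, time of flight is t = 2 v_y / g = 2 × 10.744 / 9.8 = 2.193 s.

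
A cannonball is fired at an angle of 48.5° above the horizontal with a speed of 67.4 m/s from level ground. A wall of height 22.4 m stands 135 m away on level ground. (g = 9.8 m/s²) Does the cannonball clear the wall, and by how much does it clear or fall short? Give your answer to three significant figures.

v_x = 67.4 cos 48.5° = 44.66 m/s; v_y0 = 67.4 sin 48.5° = 50.48 m/s.
Time to reach the wall: t = 135 / 44.66 = 3.023 s.
Height at that point: y = 50.48×3.023 − 4.900×3.023² = 107.8 m.
That is 107.8 − 22.4 = 85.4 m above the top of the wall, so the cannonball clears it.

Yes — it clears the wall by 85.4 m.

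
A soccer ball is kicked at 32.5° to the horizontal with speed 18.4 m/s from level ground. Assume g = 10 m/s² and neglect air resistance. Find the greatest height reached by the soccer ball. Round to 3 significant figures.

Vertical component of launch velocity: v_y = 18.4 sin 32.5° = 9.886 m/s.
At the highest point the vertical velocity is zero, so v_y² = 2 g h_max.
h_max = (9.886)² / (2 × 10) = 97.73 / 20.00 = 4.89 m.

4.89 m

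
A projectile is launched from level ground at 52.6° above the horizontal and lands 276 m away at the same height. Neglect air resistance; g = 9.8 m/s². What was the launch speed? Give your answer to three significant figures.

52.9 m/s

On level ground, R = v₀² sin(2θ) / g, so v₀ = √(R g / sin 2θ).
sin(2 × 52.6°) = 0.9650.
v₀ = √(276 × 9.8 / 0.9650) = √2803 = 52.9 m/s.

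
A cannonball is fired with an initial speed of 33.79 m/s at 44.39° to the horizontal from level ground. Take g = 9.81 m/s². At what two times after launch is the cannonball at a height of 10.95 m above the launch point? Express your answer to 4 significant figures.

0.5192 s and 4.300 s

v_y0 = 33.79 sin 44.39° = 23.637 m/s.
Set y = v_y0 t − ½ g t² = 10.95: 4.905 t² − 23.637 t + 10.95 = 0.
t = [23.637 ± √(558.71 − 214.84)] / 9.81 = (23.637 ± 18.544) / 9.81, giving t = 0.5192 s or t = 4.300 s.
So the cannonball is at 10.95 m at t = 0.5192 s (rising) and t = 4.300 s (falling).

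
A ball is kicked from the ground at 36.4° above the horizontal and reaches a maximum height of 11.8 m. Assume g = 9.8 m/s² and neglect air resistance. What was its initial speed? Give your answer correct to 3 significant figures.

At maximum height v_y = 0, so (v₀ sin θ)² = 2 g H.
v₀ sin 36.4° = √(2 × 9.8 × 11.8) = 15.21 m/s.
v₀ = 15.21 / sin 36.4° = 15.21 / 0.5934 = 25.6 m/s.

25.6 m/s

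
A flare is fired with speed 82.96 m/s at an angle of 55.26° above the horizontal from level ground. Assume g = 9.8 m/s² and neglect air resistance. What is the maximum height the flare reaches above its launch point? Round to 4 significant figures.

237.1 m

Vertical component of launch velocity: v_y = 82.96 sin 55.26° = 68.172 m/s.
At the highest point the vertical velocity is zero, so v_y² = 2 g h_max.
h_max = (68.172)² / (2 × 9.8) = 4647.4 / 19.60 = 237.1 m.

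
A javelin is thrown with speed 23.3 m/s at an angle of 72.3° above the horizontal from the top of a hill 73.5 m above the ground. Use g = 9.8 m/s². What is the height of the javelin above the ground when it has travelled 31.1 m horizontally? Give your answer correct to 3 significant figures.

76.5 m

v_x = 23.3 cos 72.3° = 7.084 m/s, v_y0 = 23.3 sin 72.3° = 22.20 m/s.
Time to reach x = 31.1 m: t = x / v_x = 31.1 / 7.084 = 4.390 s.
y = 73.5 + v_y0 t − ½ g t² = 73.5 + 22.20×4.390 − 4.900×4.390² = 76.5 m.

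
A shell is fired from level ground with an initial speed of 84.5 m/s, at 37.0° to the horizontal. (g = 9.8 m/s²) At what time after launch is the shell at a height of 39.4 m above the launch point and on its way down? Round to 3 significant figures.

v_y0 = 84.5 sin 37.0° = 50.85 m/s.
Set y = v_y0 t − ½ g t² = 39.4: 4.900 t² − 50.85 t + 39.4 = 0.
t = [50.85 ± √(2586 − 772.2)] / 9.8 = (50.85 ± 42.59) / 9.8, giving t = 0.843 s or t = 9.53 s.
On the way down corresponds to the larger root: t = 9.53 s.

9.53 s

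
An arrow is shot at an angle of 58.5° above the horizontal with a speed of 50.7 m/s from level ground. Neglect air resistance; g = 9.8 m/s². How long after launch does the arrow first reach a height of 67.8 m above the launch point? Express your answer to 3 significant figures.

2.04 s

v_y0 = 50.7 sin 58.5° = 43.23 m/s.
Set y = v_y0 t − ½ g t² = 67.8: 4.900 t² − 43.23 t + 67.8 = 0.
t = [43.23 ± √(1869 − 1329)] / 9.8 = (43.23 ± 23.24) / 9.8, giving t = 2.04 s or t = 6.78 s.
The arrow is on the way up at the first time, so t = 2.04 s.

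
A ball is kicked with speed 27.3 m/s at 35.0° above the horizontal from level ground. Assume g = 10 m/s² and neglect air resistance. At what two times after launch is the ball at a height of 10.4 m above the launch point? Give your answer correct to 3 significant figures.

v_y0 = 27.3 sin 35.0° = 15.66 m/s.
Set y = v_y0 t − ½ g t² = 10.4: 5.000 t² − 15.66 t + 10.4 = 0.
t = [15.66 ± √(245.2 − 208.0)] / 10 = (15.66 ± 6.099) / 10, giving t = 0.956 s or t = 2.18 s.
So the ball is at 10.4 m at t = 0.956 s (rising) and t = 2.18 s (falling).

0.956 s and 2.18 s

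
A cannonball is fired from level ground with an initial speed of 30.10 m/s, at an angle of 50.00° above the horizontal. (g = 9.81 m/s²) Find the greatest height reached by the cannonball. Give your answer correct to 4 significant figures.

27.10 m

Vertical component of launch velocity: v_y = 30.10 sin 50.00° = 23.058 m/s.
At the highest point the vertical velocity is zero, so v_y² = 2 g h_max.
h_max = (23.058)² / (2 × 9.81) = 531.67 / 19.62 = 27.10 m.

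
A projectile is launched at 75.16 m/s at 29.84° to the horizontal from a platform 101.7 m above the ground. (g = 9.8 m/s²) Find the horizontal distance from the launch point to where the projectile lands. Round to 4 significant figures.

636.2 m

Components: v_x = 75.16 cos 29.84° = 65.195 m/s, v_y = 75.16 sin 29.84° = 37.398 m/s.
Vertical: 0 = 101.7 + 37.398 t − ½(9.8) t² ⇒ 4.900 t² − 37.398 t − 101.7 = 0.
t = [37.398 + √(1398.6 + 1993.3)] / 9.800 = 9.7590 s.
Horizontal: R = v_x · t = 65.195 × 9.7590 = 636.2 m.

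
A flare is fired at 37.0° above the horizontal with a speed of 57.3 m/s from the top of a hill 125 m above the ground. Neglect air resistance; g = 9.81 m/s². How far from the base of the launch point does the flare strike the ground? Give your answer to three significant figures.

442 m

Components: v_x = 57.3 cos 37.0° = 45.76 m/s, v_y = 57.3 sin 37.0° = 34.48 m/s.
Vertical: 0 = 125 + 34.48 t − ½(9.81) t² ⇒ 4.905 t² − 34.48 t − 125 = 0.
t = [34.48 + √(1189 + 2452)] / 9.810 = 9.666 s.
Horizontal: R = v_x · t = 45.76 × 9.666 = 442 m.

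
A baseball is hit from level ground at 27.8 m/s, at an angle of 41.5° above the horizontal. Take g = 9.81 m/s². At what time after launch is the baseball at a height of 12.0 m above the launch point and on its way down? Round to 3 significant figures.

2.92 s

v_y0 = 27.8 sin 41.5° = 18.42 m/s.
Set y = v_y0 t − ½ g t² = 12.0: 4.905 t² − 18.42 t + 12.0 = 0.
t = [18.42 ± √(339.3 − 235.4)] / 9.81 = (18.42 ± 10.19) / 9.81, giving t = 0.839 s or t = 2.92 s.
On the way down corresponds to the larger root: t = 2.92 s.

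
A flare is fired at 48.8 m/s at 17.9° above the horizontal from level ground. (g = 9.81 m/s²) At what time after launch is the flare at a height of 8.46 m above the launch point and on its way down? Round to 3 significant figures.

2.31 s

v_y0 = 48.8 sin 17.9° = 15.00 m/s.
Set y = v_y0 t − ½ g t² = 8.46: 4.905 t² − 15.00 t + 8.46 = 0.
t = [15.00 ± √(225.0 − 166.0)] / 9.81 = (15.00 ± 7.681) / 9.81, giving t = 0.746 s or t = 2.31 s.
On the way down corresponds to the larger root: t = 2.31 s.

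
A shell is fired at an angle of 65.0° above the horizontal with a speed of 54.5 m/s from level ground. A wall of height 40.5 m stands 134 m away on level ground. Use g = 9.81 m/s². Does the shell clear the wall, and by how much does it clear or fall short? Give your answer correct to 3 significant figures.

Yes — it clears the wall by 80.8 m.

v_x = 54.5 cos 65.0° = 23.03 m/s; v_y0 = 54.5 sin 65.0° = 49.39 m/s.
Time to reach the wall: t = 134 / 23.03 = 5.818 s.
Height at that point: y = 49.39×5.818 − 4.905×5.818² = 121.3 m.
That is 121.3 − 40.5 = 80.8 m above the top of the wall, so the shell clears it.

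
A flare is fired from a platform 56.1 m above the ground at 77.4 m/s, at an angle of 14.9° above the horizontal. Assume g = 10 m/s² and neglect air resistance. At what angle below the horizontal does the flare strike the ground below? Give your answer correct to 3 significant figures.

27.5°

v_x = 77.4 cos 14.9° = 74.80 m/s.
At impact |v_y| = √(v_y0² + 2 g h) = √(19.90² + 2×10×56.1) = 38.96 m/s.
Angle below horizontal = arctan(|v_y| / v_x) = arctan(38.96 / 74.80) = 27.5°.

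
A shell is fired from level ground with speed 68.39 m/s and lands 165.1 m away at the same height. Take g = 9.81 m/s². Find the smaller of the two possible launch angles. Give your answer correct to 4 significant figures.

Level-ground range: R = v₀² sin(2θ)/g ⇒ sin 2θ = R g / v₀² = 165.1×9.81/68.39² = 0.3463.
2θ = arcsin(0.3463) = 20.261° or 180° − 20.261° = 159.739°.
So θ = 10.13° or θ = 79.87°.

10.13°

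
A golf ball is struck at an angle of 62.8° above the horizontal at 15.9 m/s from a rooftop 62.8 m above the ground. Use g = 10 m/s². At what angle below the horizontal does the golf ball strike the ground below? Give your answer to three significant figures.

79.2°

v_x = 15.9 cos 62.8° = 7.268 m/s.
At impact |v_y| = √(v_y0² + 2 g h) = √(14.14² + 2×10×62.8) = 38.16 m/s.
Angle below horizontal = arctan(|v_y| / v_x) = arctan(38.16 / 7.268) = 79.2°.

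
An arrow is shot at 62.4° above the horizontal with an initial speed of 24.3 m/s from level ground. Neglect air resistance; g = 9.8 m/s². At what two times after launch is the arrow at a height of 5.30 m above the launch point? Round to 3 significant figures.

v_y0 = 24.3 sin 62.4° = 21.53 m/s.
Set y = v_y0 t − ½ g t² = 5.30: 4.900 t² − 21.53 t + 5.30 = 0.
t = [21.53 ± √(463.5 − 103.9)] / 9.8 = (21.53 ± 18.96) / 9.8, giving t = 0.262 s or t = 4.13 s.
So the arrow is at 5.30 m at t = 0.262 s (rising) and t = 4.13 s (falling).

0.262 s and 4.13 s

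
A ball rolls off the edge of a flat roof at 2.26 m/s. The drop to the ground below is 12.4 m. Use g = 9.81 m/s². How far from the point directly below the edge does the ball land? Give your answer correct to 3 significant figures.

3.59 m

Initial vertical velocity is zero, so the fall time comes from h = ½ g t²: t = √(2 × 12.4 / 9.81) = 1.590 s.
Horizontal motion is uniform at 2.26 m/s, so x = 2.26 × 1.590 = 3.59 m.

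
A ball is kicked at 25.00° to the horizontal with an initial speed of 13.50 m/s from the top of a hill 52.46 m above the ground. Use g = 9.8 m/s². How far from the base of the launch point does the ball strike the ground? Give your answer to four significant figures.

47.79 m

Components: v_x = 13.50 cos 25.00° = 12.235 m/s, v_y = 13.50 sin 25.00° = 5.7053 m/s.
Vertical: 0 = 52.46 + 5.7053 t − ½(9.8) t² ⇒ 4.900 t² − 5.7053 t − 52.46 = 0.
t = [5.7053 + √(32.550 + 1028.2)] / 9.800 = 3.9056 s.
Horizontal: R = v_x · t = 12.235 × 3.9056 = 47.79 m.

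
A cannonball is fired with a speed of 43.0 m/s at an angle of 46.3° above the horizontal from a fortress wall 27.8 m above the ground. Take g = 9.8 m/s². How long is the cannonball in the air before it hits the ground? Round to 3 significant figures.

Vertical component: v_y = 43.0 sin 46.3° = 31.09 m/s.
Taking up as positive with launch at y = 27.8 m, landing at y = 0: 0 = 27.8 + 31.09 t − ½(9.8) t².
Solving 4.900 t² − 31.09 t − 27.8 = 0 gives t = [31.09 + √(31.09² + 4·4.900·27.8)] / 9.800 = 7.14 s.

7.14 s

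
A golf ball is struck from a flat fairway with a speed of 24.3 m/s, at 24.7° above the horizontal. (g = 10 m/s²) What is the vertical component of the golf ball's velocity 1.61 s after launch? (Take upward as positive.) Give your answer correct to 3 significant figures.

Initial vertical component: v_y0 = 24.3 sin 24.7° = 10.15 m/s.
v_y(t) = v_y0 − g t = 10.15 − 10 × 1.61 = -5.95 m/s.

-5.95 m/s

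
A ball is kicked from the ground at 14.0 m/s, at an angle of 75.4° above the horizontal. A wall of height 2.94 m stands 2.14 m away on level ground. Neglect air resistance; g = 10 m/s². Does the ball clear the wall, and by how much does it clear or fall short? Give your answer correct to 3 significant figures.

Yes — it clears the wall by 3.44 m.

v_x = 14.0 cos 75.4° = 3.529 m/s; v_y0 = 14.0 sin 75.4° = 13.55 m/s.
Time to reach the wall: t = 2.14 / 3.529 = 0.6064 s.
Height at that point: y = 13.55×0.6064 − 5.000×0.6064² = 6.378 m.
That is 6.378 − 2.94 = 3.44 m above the top of the wall, so the ball clears it.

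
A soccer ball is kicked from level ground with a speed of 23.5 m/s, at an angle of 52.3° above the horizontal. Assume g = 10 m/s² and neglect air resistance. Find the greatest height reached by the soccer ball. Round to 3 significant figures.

Vertical component of launch velocity: v_y = 23.5 sin 52.3° = 18.59 m/s.
At the highest point the vertical velocity is zero, so v_y² = 2 g h_max.
h_max = (18.59)² / (2 × 10) = 345.6 / 20.00 = 17.3 m.

17.3 m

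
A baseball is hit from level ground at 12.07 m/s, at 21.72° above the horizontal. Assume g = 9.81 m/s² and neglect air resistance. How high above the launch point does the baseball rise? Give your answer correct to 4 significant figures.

Vertical component of launch velocity: v_y = 12.07 sin 21.72° = 4.4668 m/s.
At the highest point the vertical velocity is zero, so v_y² = 2 g h_max.
h_max = (4.4668)² / (2 × 9.81) = 19.952 / 19.62 = 1.017 m.

1.017 m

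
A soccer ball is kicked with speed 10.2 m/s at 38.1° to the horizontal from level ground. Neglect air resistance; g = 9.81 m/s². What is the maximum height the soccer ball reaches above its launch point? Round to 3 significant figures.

Vertical component of launch velocity: v_y = 10.2 sin 38.1° = 6.294 m/s.
At the highest point the vertical velocity is zero, so v_y² = 2 g h_max.
h_max = (6.294)² / (2 × 9.81) = 39.61 / 19.62 = 2.02 m.

2.02 m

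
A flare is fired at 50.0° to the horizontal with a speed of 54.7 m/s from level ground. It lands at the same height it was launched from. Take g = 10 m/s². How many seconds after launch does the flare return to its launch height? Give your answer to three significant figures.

8.38 s

Vertical component: v_y = 54.7 sin 50.0° = 41.90 m/s.
For a projectile landing at launch height, time of flight is t = 2 v_y / g = 2 × 41.90 / 10 = 8.38 s.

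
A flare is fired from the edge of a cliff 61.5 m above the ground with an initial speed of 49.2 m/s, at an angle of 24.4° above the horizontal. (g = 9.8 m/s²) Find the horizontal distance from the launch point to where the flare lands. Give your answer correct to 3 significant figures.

Components: v_x = 49.2 cos 24.4° = 44.81 m/s, v_y = 49.2 sin 24.4° = 20.32 m/s.
Vertical: 0 = 61.5 + 20.32 t − ½(9.8) t² ⇒ 4.900 t² − 20.32 t − 61.5 = 0.
t = [20.32 + √(412.9 + 1205)] / 9.800 = 6.178 s.
Horizontal: R = v_x · t = 44.81 × 6.178 = 277 m.

277 m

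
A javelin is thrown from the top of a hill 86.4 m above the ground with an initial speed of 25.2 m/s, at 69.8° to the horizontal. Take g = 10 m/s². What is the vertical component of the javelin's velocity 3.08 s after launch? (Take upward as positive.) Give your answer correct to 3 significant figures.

-7.15 m/s

Initial vertical component: v_y0 = 25.2 sin 69.8° = 23.65 m/s.
v_y(t) = v_y0 − g t = 23.65 − 10 × 3.08 = -7.15 m/s.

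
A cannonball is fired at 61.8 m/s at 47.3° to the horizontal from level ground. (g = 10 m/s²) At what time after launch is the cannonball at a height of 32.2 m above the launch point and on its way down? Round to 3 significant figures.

8.31 s

v_y0 = 61.8 sin 47.3° = 45.42 m/s.
Set y = v_y0 t − ½ g t² = 32.2: 5.000 t² − 45.42 t + 32.2 = 0.
t = [45.42 ± √(2063 − 644.0)] / 10 = (45.42 ± 37.67) / 10, giving t = 0.775 s or t = 8.31 s.
On the way down corresponds to the larger root: t = 8.31 s.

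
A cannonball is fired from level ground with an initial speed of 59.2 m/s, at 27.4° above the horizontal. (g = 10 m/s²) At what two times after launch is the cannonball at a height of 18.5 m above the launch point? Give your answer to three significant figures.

v_y0 = 59.2 sin 27.4° = 27.24 m/s.
Set y = v_y0 t − ½ g t² = 18.5: 5.000 t² − 27.24 t + 18.5 = 0.
t = [27.24 ± √(742.0 − 370.0)] / 10 = (27.24 ± 19.29) / 10, giving t = 0.795 s or t = 4.65 s.
So the cannonball is at 18.5 m at t = 0.795 s (rising) and t = 4.65 s (falling).

0.795 s and 4.65 s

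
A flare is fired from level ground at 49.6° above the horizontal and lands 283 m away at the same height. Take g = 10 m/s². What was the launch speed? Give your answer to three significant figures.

On level ground, R = v₀² sin(2θ) / g, so v₀ = √(R g / sin 2θ).
sin(2 × 49.6°) = 0.9871.
v₀ = √(283 × 10 / 0.9871) = √2867 = 53.5 m/s.

53.5 m/s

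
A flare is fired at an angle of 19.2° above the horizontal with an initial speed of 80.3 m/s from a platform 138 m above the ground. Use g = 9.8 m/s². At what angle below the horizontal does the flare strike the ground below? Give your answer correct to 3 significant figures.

v_x = 80.3 cos 19.2° = 75.83 m/s.
At impact |v_y| = √(v_y0² + 2 g h) = √(26.41² + 2×9.8×138) = 58.33 m/s.
Angle below horizontal = arctan(|v_y| / v_x) = arctan(58.33 / 75.83) = 37.6°.

37.6°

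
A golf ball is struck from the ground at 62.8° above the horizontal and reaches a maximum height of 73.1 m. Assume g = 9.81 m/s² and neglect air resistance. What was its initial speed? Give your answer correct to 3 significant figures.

At maximum height v_y = 0, so (v₀ sin θ)² = 2 g H.
v₀ sin 62.8° = √(2 × 9.81 × 73.1) = 37.87 m/s.
v₀ = 37.87 / sin 62.8° = 37.87 / 0.8894 = 42.6 m/s.

42.6 m/s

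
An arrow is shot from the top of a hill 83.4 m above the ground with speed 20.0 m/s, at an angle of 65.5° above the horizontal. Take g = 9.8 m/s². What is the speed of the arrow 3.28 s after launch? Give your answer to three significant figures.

v_x = 20.0 cos 65.5° = 8.294 m/s (constant).
v_y(t) = 20.0 sin 65.5° − g t = 18.20 − 9.8 × 3.28 = -13.94 m/s.
Speed = √(v_x² + v_y²) = √(68.79 + 194.3) = 16.2 m/s.

16.2 m/s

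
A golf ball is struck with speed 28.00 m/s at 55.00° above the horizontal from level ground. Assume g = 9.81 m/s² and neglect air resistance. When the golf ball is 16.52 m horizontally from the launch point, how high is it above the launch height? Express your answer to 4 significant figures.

18.40 m

v_x = 28.00 cos 55.00° = 16.060 m/s, v_y0 = 28.00 sin 55.00° = 22.936 m/s.
Time to reach x = 16.52 m: t = x / v_x = 16.52 / 16.060 = 1.0286 s.
y = v_y0 t − ½ g t² = 22.936×1.0286 − 4.905×1.0286² = 18.40 m.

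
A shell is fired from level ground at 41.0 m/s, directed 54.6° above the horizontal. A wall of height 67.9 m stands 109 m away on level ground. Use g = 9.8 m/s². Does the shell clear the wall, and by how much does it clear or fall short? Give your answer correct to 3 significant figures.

v_x = 41.0 cos 54.6° = 23.75 m/s; v_y0 = 41.0 sin 54.6° = 33.42 m/s.
Time to reach the wall: t = 109 / 23.75 = 4.589 s.
Height at that point: y = 33.42×4.589 − 4.900×4.589² = 50.18 m.
That is 67.9 − 50.18 = 17.7 m below the top of the wall, so the shell does not clear it.

No — it falls 17.7 m short of clearing the wall.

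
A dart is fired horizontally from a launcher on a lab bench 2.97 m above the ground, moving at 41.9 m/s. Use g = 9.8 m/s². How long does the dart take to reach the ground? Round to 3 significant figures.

0.779 s

The horizontal speed doesn't affect the fall. With v_y0 = 0, h = ½ g t².
t = √(2 × 2.97 / 9.8) = √0.6061 = 0.779 s.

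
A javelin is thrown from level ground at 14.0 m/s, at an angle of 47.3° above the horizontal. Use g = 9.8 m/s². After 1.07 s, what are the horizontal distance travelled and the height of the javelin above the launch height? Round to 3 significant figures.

x = 10.2 m, y = 5.40 m

v_x = 14.0 cos 47.3° = 9.494 m/s; v_y0 = 14.0 sin 47.3° = 10.29 m/s.
x = v_x t = 9.494 × 1.07 = 10.2 m.
y = v_y0 t − ½ g t² = 10.29×1.07 − 4.900×1.07² = 5.40 m.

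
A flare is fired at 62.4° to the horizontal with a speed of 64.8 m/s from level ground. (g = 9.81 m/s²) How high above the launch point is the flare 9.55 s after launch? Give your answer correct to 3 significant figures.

101 m

v_y0 = 64.8 sin 62.4° = 57.43 m/s.
y(t) = v_y0 t − ½ g t² = 57.43×9.55 − 4.905×9.55² = 101 m.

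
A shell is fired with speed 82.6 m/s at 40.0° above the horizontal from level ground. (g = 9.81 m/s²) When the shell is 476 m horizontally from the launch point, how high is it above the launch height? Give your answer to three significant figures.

122 m

v_x = 82.6 cos 40.0° = 63.28 m/s, v_y0 = 82.6 sin 40.0° = 53.09 m/s.
Time to reach x = 476 m: t = x / v_x = 476 / 63.28 = 7.522 s.
y = v_y0 t − ½ g t² = 53.09×7.522 − 4.905×7.522² = 122 m.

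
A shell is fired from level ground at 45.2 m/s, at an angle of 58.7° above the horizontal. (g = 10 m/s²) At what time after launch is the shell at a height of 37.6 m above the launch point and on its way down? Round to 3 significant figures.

6.58 s

v_y0 = 45.2 sin 58.7° = 38.62 m/s.
Set y = v_y0 t − ½ g t² = 37.6: 5.000 t² − 38.62 t + 37.6 = 0.
t = [38.62 ± √(1492 − 752.0)] / 10 = (38.62 ± 27.20) / 10, giving t = 1.14 s or t = 6.58 s.
On the way down corresponds to the larger root: t = 6.58 s.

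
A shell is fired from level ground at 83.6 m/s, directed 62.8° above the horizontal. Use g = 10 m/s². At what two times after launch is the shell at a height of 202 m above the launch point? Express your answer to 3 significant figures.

3.58 s and 11.3 s

v_y0 = 83.6 sin 62.8° = 74.36 m/s.
Set y = v_y0 t − ½ g t² = 202: 5.000 t² − 74.36 t + 202 = 0.
t = [74.36 ± √(5529 − 4040)] / 10 = (74.36 ± 38.59) / 10, giving t = 3.58 s or t = 11.3 s.
So the shell is at 202 m at t = 3.58 s (rising) and t = 11.3 s (falling).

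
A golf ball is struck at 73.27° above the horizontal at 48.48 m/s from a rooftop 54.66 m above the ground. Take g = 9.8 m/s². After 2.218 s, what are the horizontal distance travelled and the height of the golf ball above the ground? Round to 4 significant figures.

x = 30.95 m, y = 133.5 m

v_x = 48.48 cos 73.27° = 13.956 m/s; v_y0 = 48.48 sin 73.27° = 46.428 m/s.
x = v_x t = 13.956 × 2.218 = 30.95 m.
y = 54.66 + v_y0 t − ½ g t² = 133.5 m.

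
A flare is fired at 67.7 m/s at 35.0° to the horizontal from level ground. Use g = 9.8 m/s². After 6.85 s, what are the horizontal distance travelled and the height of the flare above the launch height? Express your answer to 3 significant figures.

v_x = 67.7 cos 35.0° = 55.46 m/s; v_y0 = 67.7 sin 35.0° = 38.83 m/s.
x = v_x t = 55.46 × 6.85 = 380 m.
y = v_y0 t − ½ g t² = 38.83×6.85 − 4.900×6.85² = 36.1 m.

x = 380 m, y = 36.1 m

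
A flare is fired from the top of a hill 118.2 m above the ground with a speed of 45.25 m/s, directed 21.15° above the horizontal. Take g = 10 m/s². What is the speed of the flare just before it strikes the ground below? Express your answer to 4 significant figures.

v_x = 45.25 cos 21.15° = 42.202 m/s is unchanged throughout.
For the vertical component, v_y² = v_y0² + 2 g h = (16.327)² + 2×10×118.2 = 2630.6, so |v_y| = 51.289 m/s.
Impact speed = √(v_x² + v_y²) = √(1781.0 + 2630.6) = 66.42 m/s.

66.42 m/s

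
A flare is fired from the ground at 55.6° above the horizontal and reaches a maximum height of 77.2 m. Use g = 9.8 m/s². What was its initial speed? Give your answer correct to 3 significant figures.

At maximum height v_y = 0, so (v₀ sin θ)² = 2 g H.
v₀ sin 55.6° = √(2 × 9.8 × 77.2) = 38.90 m/s.
v₀ = 38.90 / sin 55.6° = 38.90 / 0.8251 = 47.1 m/s.

47.1 m/s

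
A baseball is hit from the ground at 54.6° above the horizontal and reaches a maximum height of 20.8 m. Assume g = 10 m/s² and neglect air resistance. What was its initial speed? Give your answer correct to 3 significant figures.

25.0 m/s

At maximum height v_y = 0, so (v₀ sin θ)² = 2 g H.
v₀ sin 54.6° = √(2 × 10 × 20.8) = 20.40 m/s.
v₀ = 20.40 / sin 54.6° = 20.40 / 0.8151 = 25.0 m/s.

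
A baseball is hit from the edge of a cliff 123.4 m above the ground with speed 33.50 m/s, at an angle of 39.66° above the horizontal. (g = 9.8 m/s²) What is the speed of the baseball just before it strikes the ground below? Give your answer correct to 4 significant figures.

59.51 m/s

v_x = 33.50 cos 39.66° = 25.790 m/s is unchanged throughout.
For the vertical component, v_y² = v_y0² + 2 g h = (21.381)² + 2×9.8×123.4 = 2875.8, so |v_y| = 53.626 m/s.
Impact speed = √(v_x² + v_y²) = √(665.12 + 2875.8) = 59.51 m/s.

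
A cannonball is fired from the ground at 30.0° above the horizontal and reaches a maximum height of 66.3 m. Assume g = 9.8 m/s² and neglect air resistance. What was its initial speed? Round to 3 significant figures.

At maximum height v_y = 0, so (v₀ sin θ)² = 2 g H.
v₀ sin 30.0° = √(2 × 9.8 × 66.3) = 36.05 m/s.
v₀ = 36.05 / sin 30.0° = 36.05 / 0.5000 = 72.1 m/s.

72.1 m/s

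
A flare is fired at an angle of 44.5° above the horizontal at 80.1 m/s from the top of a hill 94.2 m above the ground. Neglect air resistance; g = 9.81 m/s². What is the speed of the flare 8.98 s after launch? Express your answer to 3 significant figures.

65.5 m/s

v_x = 80.1 cos 44.5° = 57.13 m/s (constant).
v_y(t) = 80.1 sin 44.5° − g t = 56.14 − 9.81 × 8.98 = -31.95 m/s.
Speed = √(v_x² + v_y²) = √(3264 + 1021) = 65.5 m/s.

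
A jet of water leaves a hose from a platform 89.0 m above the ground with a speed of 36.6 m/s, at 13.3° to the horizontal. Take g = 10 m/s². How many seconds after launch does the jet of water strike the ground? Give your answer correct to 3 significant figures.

Vertical component: v_y = 36.6 sin 13.3° = 8.420 m/s.
Taking up as positive with launch at y = 89.0 m, landing at y = 0: 0 = 89.0 + 8.420 t − ½(10) t².
Solving 5.000 t² − 8.420 t − 89.0 = 0 gives t = [8.420 + √(8.420² + 4·5.000·89.0)] / 10.00 = 5.14 s.

5.14 s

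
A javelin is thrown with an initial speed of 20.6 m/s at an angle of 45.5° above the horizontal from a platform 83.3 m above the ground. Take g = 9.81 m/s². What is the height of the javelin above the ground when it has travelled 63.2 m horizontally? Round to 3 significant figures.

53.6 m

v_x = 20.6 cos 45.5° = 14.44 m/s, v_y0 = 20.6 sin 45.5° = 14.69 m/s.
Time to reach x = 63.2 m: t = x / v_x = 63.2 / 14.44 = 4.377 s.
y = 83.3 + v_y0 t − ½ g t² = 83.3 + 14.69×4.377 − 4.905×4.377² = 53.6 m.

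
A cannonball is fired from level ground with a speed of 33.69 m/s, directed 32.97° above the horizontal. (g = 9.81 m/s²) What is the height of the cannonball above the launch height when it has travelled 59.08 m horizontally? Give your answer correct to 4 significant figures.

16.89 m

v_x = 33.69 cos 32.97° = 28.264 m/s, v_y0 = 33.69 sin 32.97° = 18.334 m/s.
Time to reach x = 59.08 m: t = x / v_x = 59.08 / 28.264 = 2.0903 s.
y = v_y0 t − ½ g t² = 18.334×2.0903 − 4.905×2.0903² = 16.89 m.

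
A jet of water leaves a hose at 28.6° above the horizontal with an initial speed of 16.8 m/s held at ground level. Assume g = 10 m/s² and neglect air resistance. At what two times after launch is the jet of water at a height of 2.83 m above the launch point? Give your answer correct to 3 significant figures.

v_y0 = 16.8 sin 28.6° = 8.042 m/s.
Set y = v_y0 t − ½ g t² = 2.83: 5.000 t² − 8.042 t + 2.83 = 0.
t = [8.042 ± √(64.67 − 56.60)] / 10 = (8.042 ± 2.841) / 10, giving t = 0.520 s or t = 1.09 s.
So the jet of water is at 2.83 m at t = 0.520 s (rising) and t = 1.09 s (falling).

0.520 s and 1.09 s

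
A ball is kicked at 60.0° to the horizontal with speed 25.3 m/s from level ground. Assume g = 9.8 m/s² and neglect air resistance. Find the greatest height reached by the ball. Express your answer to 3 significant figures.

Vertical component of launch velocity: v_y = 25.3 sin 60.0° = 21.91 m/s.
At the highest point the vertical velocity is zero, so v_y² = 2 g h_max.
h_max = (21.91)² / (2 × 9.8) = 480.0 / 19.60 = 24.5 m.

24.5 m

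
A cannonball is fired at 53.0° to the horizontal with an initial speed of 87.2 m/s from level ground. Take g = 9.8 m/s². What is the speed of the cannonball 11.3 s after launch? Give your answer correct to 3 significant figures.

v_x = 87.2 cos 53.0° = 52.48 m/s (constant).
v_y(t) = 87.2 sin 53.0° − g t = 69.64 − 9.8 × 11.3 = -41.10 m/s.
Speed = √(v_x² + v_y²) = √(2754 + 1689) = 66.7 m/s.

66.7 m/s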